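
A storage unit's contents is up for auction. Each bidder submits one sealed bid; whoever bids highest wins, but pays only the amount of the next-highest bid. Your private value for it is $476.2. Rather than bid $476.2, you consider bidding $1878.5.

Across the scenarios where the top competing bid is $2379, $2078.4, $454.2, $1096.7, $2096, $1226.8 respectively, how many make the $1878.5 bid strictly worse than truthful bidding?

2

The deviation hurts exactly when the highest competing bid lies strictly between $476.2 and $1878.5 — overbidding then wins at a price above your value.
$2379: above both → same outcome either way.
$2078.4: above both → same outcome either way.
$454.2: below both → same outcome either way.
$1096.7: inside the interval → strictly worse (loss $620.5).
$2096: above both → same outcome either way.
$1226.8: inside the interval → strictly worse (loss $750.6).
Count: 2.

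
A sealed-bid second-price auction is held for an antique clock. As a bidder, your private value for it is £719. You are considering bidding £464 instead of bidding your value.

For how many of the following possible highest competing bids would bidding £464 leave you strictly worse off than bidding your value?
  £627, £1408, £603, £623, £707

The deviation hurts exactly when the highest competing bid lies strictly between £464 and £719 — underbidding then forfeits a profitable win.
£627: inside the interval → strictly worse (loss £92).
£1408: above both → same outcome either way.
£603: inside the interval → strictly worse (loss £116).
£623: inside the interval → strictly worse (loss £96).
£707: inside the interval → strictly worse (loss £12).
Count: 4.

4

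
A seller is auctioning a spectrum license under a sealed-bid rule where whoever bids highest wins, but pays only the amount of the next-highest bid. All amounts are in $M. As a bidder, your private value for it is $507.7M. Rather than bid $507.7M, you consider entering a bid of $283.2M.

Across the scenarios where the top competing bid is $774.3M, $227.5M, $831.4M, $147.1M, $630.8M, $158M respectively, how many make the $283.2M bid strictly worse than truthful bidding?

The deviation hurts exactly when the highest competing bid lies strictly between $283.2M and $507.7M — underbidding then forfeits a profitable win.
$774.3M: above both → same outcome either way.
$227.5M: below both → same outcome either way.
$831.4M: above both → same outcome either way.
$147.1M: below both → same outcome either way.
$630.8M: above both → same outcome either way.
$158M: below both → same outcome either way.
Count: 0.

0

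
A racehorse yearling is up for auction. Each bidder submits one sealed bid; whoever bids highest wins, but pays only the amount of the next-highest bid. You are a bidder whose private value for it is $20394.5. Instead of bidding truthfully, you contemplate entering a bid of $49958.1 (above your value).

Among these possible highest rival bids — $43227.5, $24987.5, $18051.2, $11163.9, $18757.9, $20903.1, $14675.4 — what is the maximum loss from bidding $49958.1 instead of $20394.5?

$22833

$43227.5: truthful gives $0, deviation gives −$22833 → loss $22833.
$24987.5: truthful gives $0, deviation gives −$4593 → loss $4593.
$18051.2: same outcome either way → loss $0.
$11163.9: same outcome either way → loss $0.
$18757.9: same outcome either way → loss $0.
$20903.1: truthful gives $0, deviation gives −$508.6 → loss $508.6.
$14675.4: same outcome either way → loss $0.
Maximum loss: $22833.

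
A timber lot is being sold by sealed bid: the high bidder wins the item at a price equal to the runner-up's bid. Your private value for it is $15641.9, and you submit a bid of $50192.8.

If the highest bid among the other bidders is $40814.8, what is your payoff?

−$25172.9

Your bid $50192.8 exceeds the highest competing bid $40814.8, so you win.
In a second-price auction the winner pays the second-highest bid, $40814.8.
Payoff = value − price = $15641.9 − $40814.8 = −$25172.9.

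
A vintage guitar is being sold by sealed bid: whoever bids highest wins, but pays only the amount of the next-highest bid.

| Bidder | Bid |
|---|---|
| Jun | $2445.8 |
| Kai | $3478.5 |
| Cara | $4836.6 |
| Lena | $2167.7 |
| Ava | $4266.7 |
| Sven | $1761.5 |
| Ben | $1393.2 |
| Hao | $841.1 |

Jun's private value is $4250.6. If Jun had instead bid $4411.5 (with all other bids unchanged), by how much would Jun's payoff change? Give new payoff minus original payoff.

The highest bid among the other bidders is $4836.6; Jun's bid doesn't change that.
Original bid $2445.8: Jun is not highest (top rival bid is $4836.6); payoff $0.
Alternative bid $4411.5: Jun is not highest (top rival bid is $4836.6); payoff $0.
Change in payoff = $0 − ($0) = $0.

$0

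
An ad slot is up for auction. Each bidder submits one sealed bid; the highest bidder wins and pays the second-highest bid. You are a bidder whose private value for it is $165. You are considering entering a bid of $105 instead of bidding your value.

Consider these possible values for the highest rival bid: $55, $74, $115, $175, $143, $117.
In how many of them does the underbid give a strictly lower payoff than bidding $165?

The deviation hurts exactly when the highest competing bid lies strictly between $105 and $165 — underbidding then forfeits a profitable win.
$55: below both → same outcome either way.
$74: below both → same outcome either way.
$115: inside the interval → strictly worse (loss $50).
$175: above both → same outcome either way.
$143: inside the interval → strictly worse (loss $22).
$117: inside the interval → strictly worse (loss $48).
Count: 3.

3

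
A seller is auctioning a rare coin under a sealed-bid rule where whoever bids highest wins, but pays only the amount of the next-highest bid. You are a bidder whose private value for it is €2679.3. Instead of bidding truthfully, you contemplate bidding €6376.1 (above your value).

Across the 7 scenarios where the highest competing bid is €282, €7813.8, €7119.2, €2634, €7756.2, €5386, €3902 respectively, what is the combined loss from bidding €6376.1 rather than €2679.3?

€3929.4

The deviation costs you only when the competing bid falls strictly between €2679.3 and €6376.1; elsewhere both bids give the same outcome.
€282: outcomes coincide → loss €0.
€7813.8: outcomes coincide → loss €0.
€7119.2: outcomes coincide → loss €0.
€2634: outcomes coincide → loss €0.
€7756.2: outcomes coincide → loss €0.
€5386: truthful payoff €0, deviation payoff −€2706.7 → loss €2706.7.
€3902: truthful payoff €0, deviation payoff −€1222.7 → loss €1222.7.
Total loss = €2706.7 + €1222.7 = €3929.4.
Truthful bidding weakly dominates here: raising your bid can only win items priced above your value, and lowering it can only forfeit items priced below.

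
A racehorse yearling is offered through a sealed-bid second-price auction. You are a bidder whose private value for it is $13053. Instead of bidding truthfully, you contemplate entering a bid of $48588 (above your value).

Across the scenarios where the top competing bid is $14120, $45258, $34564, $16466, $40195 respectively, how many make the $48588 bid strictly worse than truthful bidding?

The deviation hurts exactly when the highest competing bid lies strictly between $13053 and $48588 — overbidding then wins at a price above your value.
$14120: inside the interval → strictly worse (loss $1067).
$45258: inside the interval → strictly worse (loss $32205).
$34564: inside the interval → strictly worse (loss $21511).
$16466: inside the interval → strictly worse (loss $3413).
$40195: inside the interval → strictly worse (loss $27142).
Count: 5.

5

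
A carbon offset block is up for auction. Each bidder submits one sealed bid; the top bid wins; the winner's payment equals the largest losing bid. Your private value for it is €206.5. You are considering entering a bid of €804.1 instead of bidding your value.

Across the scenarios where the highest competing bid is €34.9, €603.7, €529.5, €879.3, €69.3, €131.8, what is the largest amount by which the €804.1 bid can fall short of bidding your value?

€397.2

€34.9: same outcome either way → loss €0.
€603.7: truthful gives €0, deviation gives −€397.2 → loss €397.2.
€529.5: truthful gives €0, deviation gives −€323 → loss €323.
€879.3: same outcome either way → loss €0.
€69.3: same outcome either way → loss €0.
€131.8: same outcome either way → loss €0.
Maximum loss: €397.2.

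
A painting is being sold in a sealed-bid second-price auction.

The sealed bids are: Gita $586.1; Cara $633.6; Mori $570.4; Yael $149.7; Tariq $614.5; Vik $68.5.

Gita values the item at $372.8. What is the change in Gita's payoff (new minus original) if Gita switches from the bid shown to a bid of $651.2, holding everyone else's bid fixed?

The highest bid among the other bidders is $633.6; Gita's bid doesn't change that.
Original bid $586.1: Gita is not highest (top rival bid is $633.6); payoff $0.
Alternative bid $651.2: Gita is highest, pays the top rival bid $633.6; payoff $372.8 − $633.6 = −$260.8.
Change in payoff = −$260.8 − ($0) = −$260.8.

−$260.8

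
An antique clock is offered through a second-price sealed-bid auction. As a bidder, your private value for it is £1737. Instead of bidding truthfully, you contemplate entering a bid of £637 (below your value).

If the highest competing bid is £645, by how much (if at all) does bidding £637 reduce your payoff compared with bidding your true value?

£1092

Bidding your value £1737: you win (since £1737 > £645) and pay £645. Payoff £1092.
Bidding £637: you lose. Payoff £0.
The competing bid £645 lies between your shaded bid and your value, so underbidding forfeits an item you could have won at a profitable price.
Loss from deviating = £1092 − (£0) = £1092.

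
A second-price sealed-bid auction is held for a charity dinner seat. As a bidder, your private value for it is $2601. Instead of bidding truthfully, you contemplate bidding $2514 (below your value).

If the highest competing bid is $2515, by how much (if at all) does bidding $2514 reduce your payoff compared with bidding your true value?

Bidding your value $2601: you win (since $2601 > $2515) and pay $2515. Payoff $86.
Bidding $2514: you lose. Payoff $0.
The competing bid $2515 lies between your shaded bid and your value, so underbidding forfeits an item you could have won at a profitable price.
Loss from deviating = $86 − ($0) = $86.

$86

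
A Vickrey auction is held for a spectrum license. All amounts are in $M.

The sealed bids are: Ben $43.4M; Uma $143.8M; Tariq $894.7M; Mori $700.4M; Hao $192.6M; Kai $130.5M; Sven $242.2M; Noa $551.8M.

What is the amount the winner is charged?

Highest bid: Tariq at $894.7M, so Tariq wins.
Second-highest bid: Mori at $700.4M — that is the price the winner pays.

$700.4M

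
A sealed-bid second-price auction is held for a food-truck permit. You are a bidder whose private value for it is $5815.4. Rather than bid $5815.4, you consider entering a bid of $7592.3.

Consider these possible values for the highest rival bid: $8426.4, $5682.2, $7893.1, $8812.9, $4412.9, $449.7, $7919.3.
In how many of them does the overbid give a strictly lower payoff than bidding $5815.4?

0

The deviation hurts exactly when the highest competing bid lies strictly between $5815.4 and $7592.3 — overbidding then wins at a price above your value.
$8426.4: above both → same outcome either way.
$5682.2: below both → same outcome either way.
$7893.1: above both → same outcome either way.
$8812.9: above both → same outcome either way.
$4412.9: below both → same outcome either way.
$449.7: below both → same outcome either way.
$7919.3: above both → same outcome either way.
Count: 0.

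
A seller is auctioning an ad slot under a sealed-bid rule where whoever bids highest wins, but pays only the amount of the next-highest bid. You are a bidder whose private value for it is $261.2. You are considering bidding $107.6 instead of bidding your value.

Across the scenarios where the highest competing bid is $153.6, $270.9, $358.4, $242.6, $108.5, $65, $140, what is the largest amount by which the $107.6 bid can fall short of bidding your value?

$153.6: truthful gives $107.6, deviation gives $0 → loss $107.6.
$270.9: same outcome either way → loss $0.
$358.4: same outcome either way → loss $0.
$242.6: truthful gives $18.6, deviation gives $0 → loss $18.6.
$108.5: truthful gives $152.7, deviation gives $0 → loss $152.7.
$65: same outcome either way → loss $0.
$140: truthful gives $121.2, deviation gives $0 → loss $121.2.
Maximum loss: $152.7.

$152.7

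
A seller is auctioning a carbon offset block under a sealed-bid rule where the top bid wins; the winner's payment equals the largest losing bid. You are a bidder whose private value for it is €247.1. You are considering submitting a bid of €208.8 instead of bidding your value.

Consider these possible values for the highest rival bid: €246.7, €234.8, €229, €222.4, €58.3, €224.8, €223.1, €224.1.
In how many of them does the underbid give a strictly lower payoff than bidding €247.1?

7

The deviation hurts exactly when the highest competing bid lies strictly between €208.8 and €247.1 — underbidding then forfeits a profitable win.
€246.7: inside the interval → strictly worse (loss €0.4).
€234.8: inside the interval → strictly worse (loss €12.3).
€229: inside the interval → strictly worse (loss €18.1).
€222.4: inside the interval → strictly worse (loss €24.7).
€58.3: below both → same outcome either way.
€224.8: inside the interval → strictly worse (loss €22.3).
€223.1: inside the interval → strictly worse (loss €24).
€224.1: inside the interval → strictly worse (loss €23).
Count: 7.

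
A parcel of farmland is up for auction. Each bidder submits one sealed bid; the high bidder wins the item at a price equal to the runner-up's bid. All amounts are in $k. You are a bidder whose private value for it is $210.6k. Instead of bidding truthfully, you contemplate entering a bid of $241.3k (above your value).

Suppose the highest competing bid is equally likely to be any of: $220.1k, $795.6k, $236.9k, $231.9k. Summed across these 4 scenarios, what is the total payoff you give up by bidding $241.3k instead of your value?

The deviation costs you only when the competing bid falls strictly between $210.6k and $241.3k; elsewhere both bids give the same outcome.
$220.1k: truthful payoff $0k, deviation payoff −$9.5k → loss $9.5k.
$795.6k: outcomes coincide → loss $0k.
$236.9k: truthful payoff $0k, deviation payoff −$26.3k → loss $26.3k.
$231.9k: truthful payoff $0k, deviation payoff −$21.3k → loss $21.3k.
Total loss = $9.5k + $26.3k + $21.3k = $57.1k.

$57.1k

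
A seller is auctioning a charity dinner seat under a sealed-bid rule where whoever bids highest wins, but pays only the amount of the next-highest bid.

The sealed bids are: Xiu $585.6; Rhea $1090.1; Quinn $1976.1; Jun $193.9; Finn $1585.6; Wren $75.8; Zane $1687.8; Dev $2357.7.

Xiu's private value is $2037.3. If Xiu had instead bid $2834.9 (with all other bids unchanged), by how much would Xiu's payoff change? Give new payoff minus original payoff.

The highest bid among the other bidders is $2357.7; Xiu's bid doesn't change that.
Original bid $585.6: Xiu is not highest (top rival bid is $2357.7); payoff $0.
Alternative bid $2834.9: Xiu is highest, pays the top rival bid $2357.7; payoff $2037.3 − $2357.7 = −$320.4.
Change in payoff = −$320.4 − ($0) = −$320.4.

−$320.4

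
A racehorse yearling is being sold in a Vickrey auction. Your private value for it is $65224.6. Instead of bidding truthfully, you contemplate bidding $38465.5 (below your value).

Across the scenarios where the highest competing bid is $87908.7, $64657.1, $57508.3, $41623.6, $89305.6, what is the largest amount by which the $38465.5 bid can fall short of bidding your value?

$23601

$87908.7: same outcome either way → loss $0.
$64657.1: truthful gives $567.5, deviation gives $0 → loss $567.5.
$57508.3: truthful gives $7716.3, deviation gives $0 → loss $7716.3.
$41623.6: truthful gives $23601, deviation gives $0 → loss $23601.
$89305.6: same outcome either way → loss $0.
Maximum loss: $23601.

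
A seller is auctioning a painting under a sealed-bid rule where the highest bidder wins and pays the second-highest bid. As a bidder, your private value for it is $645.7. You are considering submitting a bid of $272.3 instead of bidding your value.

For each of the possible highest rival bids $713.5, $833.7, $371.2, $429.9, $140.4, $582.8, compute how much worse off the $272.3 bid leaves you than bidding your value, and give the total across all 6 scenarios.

The deviation costs you only when the competing bid falls strictly between $272.3 and $645.7; elsewhere both bids give the same outcome.
$713.5: outcomes coincide → loss $0.
$833.7: outcomes coincide → loss $0.
$371.2: truthful payoff $274.5, deviation payoff $0 → loss $274.5.
$429.9: truthful payoff $215.8, deviation payoff $0 → loss $215.8.
$140.4: outcomes coincide → loss $0.
$582.8: truthful payoff $62.9, deviation payoff $0 → loss $62.9.
Total loss = $274.5 + $215.8 + $62.9 = $553.2.

$553.2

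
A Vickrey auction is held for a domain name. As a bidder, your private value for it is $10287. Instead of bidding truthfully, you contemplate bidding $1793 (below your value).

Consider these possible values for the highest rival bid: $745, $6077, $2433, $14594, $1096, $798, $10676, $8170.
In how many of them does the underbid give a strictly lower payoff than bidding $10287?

The deviation hurts exactly when the highest competing bid lies strictly between $1793 and $10287 — underbidding then forfeits a profitable win.
$745: below both → same outcome either way.
$6077: inside the interval → strictly worse (loss $4210).
$2433: inside the interval → strictly worse (loss $7854).
$14594: above both → same outcome either way.
$1096: below both → same outcome either way.
$798: below both → same outcome either way.
$10676: above both → same outcome either way.
$8170: inside the interval → strictly worse (loss $2117).
Count: 3.

3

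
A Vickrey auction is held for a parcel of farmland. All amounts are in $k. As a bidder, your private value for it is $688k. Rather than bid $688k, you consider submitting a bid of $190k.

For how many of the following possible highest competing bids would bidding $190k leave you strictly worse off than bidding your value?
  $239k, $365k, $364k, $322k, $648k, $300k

6

The deviation hurts exactly when the highest competing bid lies strictly between $190k and $688k — underbidding then forfeits a profitable win.
$239k: inside the interval → strictly worse (loss $449k).
$365k: inside the interval → strictly worse (loss $323k).
$364k: inside the interval → strictly worse (loss $324k).
$322k: inside the interval → strictly worse (loss $366k).
$648k: inside the interval → strictly worse (loss $40k).
$300k: inside the interval → strictly worse (loss $388k).
Count: 6.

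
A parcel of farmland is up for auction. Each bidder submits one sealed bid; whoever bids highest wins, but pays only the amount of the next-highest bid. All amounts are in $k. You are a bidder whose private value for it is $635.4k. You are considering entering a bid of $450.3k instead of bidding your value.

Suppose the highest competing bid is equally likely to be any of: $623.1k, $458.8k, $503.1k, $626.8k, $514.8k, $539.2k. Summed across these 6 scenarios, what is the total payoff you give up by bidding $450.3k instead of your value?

The deviation costs you only when the competing bid falls strictly between $450.3k and $635.4k; elsewhere both bids give the same outcome.
$623.1k: truthful payoff $12.3k, deviation payoff $0k → loss $12.3k.
$458.8k: truthful payoff $176.6k, deviation payoff $0k → loss $176.6k.
$503.1k: truthful payoff $132.3k, deviation payoff $0k → loss $132.3k.
$626.8k: truthful payoff $8.6k, deviation payoff $0k → loss $8.6k.
$514.8k: truthful payoff $120.6k, deviation payoff $0k → loss $120.6k.
$539.2k: truthful payoff $96.2k, deviation payoff $0k → loss $96.2k.
Total loss = $12.3k + $176.6k + $132.3k + $8.6k + $120.6k + $96.2k = $546.6k.

$546.6k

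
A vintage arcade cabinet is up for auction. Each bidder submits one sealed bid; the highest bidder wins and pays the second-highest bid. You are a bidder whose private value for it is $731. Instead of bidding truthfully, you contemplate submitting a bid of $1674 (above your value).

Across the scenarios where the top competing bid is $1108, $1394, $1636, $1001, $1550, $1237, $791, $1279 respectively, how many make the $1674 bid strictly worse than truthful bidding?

8

The deviation hurts exactly when the highest competing bid lies strictly between $731 and $1674 — overbidding then wins at a price above your value.
$1108: inside the interval → strictly worse (loss $377).
$1394: inside the interval → strictly worse (loss $663).
$1636: inside the interval → strictly worse (loss $905).
$1001: inside the interval → strictly worse (loss $270).
$1550: inside the interval → strictly worse (loss $819).
$1237: inside the interval → strictly worse (loss $506).
$791: inside the interval → strictly worse (loss $60).
$1279: inside the interval → strictly worse (loss $548).
Count: 8.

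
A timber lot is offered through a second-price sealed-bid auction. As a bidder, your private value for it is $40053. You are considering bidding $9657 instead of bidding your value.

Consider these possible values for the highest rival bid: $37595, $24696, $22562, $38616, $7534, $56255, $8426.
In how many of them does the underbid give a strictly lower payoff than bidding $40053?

4

The deviation hurts exactly when the highest competing bid lies strictly between $9657 and $40053 — underbidding then forfeits a profitable win.
$37595: inside the interval → strictly worse (loss $2458).
$24696: inside the interval → strictly worse (loss $15357).
$22562: inside the interval → strictly worse (loss $17491).
$38616: inside the interval → strictly worse (loss $1437).
$7534: below both → same outcome either way.
$56255: above both → same outcome either way.
$8426: below both → same outcome either way.
Count: 4.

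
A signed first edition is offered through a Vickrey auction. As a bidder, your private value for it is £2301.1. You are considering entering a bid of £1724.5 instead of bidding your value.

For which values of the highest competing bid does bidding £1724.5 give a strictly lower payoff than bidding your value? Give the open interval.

If the competing bid is below £1724.5, both bids win at the same price — no difference.
If it is above £2301.1, both bids lose — no difference.
If it lies strictly between £1724.5 and £2301.1, bidding your value wins at a price below your value (positive payoff) while bidding £1724.5 loses (payoff 0).
So the deviation strictly hurts on the open interval (£1724.5, £2301.1).

(£1724.5, £2301.1)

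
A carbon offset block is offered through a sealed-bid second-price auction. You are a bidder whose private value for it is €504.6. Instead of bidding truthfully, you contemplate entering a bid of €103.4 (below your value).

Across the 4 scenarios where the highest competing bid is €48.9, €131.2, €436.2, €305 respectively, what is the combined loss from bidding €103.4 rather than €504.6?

The deviation costs you only when the competing bid falls strictly between €103.4 and €504.6; elsewhere both bids give the same outcome.
€48.9: outcomes coincide → loss €0.
€131.2: truthful payoff €373.4, deviation payoff €0 → loss €373.4.
€436.2: truthful payoff €68.4, deviation payoff €0 → loss €68.4.
€305: truthful payoff €199.6, deviation payoff €0 → loss €199.6.
Total loss = €373.4 + €68.4 + €199.6 = €641.4.
Truthful bidding weakly dominates here: raising your bid can only win items priced above your value, and lowering it can only forfeit items priced below.

€641.4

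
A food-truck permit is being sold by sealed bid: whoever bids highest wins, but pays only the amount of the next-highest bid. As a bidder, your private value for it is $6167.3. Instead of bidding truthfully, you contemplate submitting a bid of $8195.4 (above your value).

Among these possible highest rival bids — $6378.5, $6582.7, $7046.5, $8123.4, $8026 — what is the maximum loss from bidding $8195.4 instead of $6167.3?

$1956.1

$6378.5: truthful gives $0, deviation gives −$211.2 → loss $211.2.
$6582.7: truthful gives $0, deviation gives −$415.4 → loss $415.4.
$7046.5: truthful gives $0, deviation gives −$879.2 → loss $879.2.
$8123.4: truthful gives $0, deviation gives −$1956.1 → loss $1956.1.
$8026: truthful gives $0, deviation gives −$1858.7 → loss $1858.7.
Maximum loss: $1956.1.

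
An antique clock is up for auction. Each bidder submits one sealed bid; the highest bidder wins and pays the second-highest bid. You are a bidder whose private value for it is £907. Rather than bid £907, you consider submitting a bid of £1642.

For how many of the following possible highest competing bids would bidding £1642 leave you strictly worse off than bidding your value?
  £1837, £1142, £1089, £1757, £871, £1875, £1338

The deviation hurts exactly when the highest competing bid lies strictly between £907 and £1642 — overbidding then wins at a price above your value.
£1837: above both → same outcome either way.
£1142: inside the interval → strictly worse (loss £235).
£1089: inside the interval → strictly worse (loss £182).
£1757: above both → same outcome either way.
£871: below both → same outcome either way.
£1875: above both → same outcome either way.
£1338: inside the interval → strictly worse (loss £431).
Count: 3.

3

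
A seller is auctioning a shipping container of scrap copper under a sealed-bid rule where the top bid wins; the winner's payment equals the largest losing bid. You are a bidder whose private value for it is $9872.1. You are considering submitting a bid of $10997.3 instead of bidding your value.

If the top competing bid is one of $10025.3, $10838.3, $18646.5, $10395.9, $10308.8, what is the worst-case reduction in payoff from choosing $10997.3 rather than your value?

$10025.3: truthful gives $0, deviation gives −$153.2 → loss $153.2.
$10838.3: truthful gives $0, deviation gives −$966.2 → loss $966.2.
$18646.5: same outcome either way → loss $0.
$10395.9: truthful gives $0, deviation gives −$523.8 → loss $523.8.
$10308.8: truthful gives $0, deviation gives −$436.7 → loss $436.7.
Maximum loss: $966.2.

$966.2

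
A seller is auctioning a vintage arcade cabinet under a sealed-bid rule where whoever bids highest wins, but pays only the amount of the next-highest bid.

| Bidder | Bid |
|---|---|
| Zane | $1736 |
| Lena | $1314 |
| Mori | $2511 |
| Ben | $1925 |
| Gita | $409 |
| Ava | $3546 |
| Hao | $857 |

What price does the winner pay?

Highest bid: Ava at $3546, so Ava wins.
Second-highest bid: Mori at $2511 — that is the price the winner pays.

$2511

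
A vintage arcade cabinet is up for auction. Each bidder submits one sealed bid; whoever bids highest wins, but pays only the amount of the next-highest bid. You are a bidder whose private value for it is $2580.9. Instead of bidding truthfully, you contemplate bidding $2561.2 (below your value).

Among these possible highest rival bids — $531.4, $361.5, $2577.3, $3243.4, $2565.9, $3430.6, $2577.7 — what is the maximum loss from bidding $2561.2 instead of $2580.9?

$531.4: same outcome either way → loss $0.
$361.5: same outcome either way → loss $0.
$2577.3: truthful gives $3.6, deviation gives $0 → loss $3.6.
$3243.4: same outcome either way → loss $0.
$2565.9: truthful gives $15, deviation gives $0 → loss $15.
$3430.6: same outcome either way → loss $0.
$2577.7: truthful gives $3.2, deviation gives $0 → loss $3.2.
Maximum loss: $15.

$15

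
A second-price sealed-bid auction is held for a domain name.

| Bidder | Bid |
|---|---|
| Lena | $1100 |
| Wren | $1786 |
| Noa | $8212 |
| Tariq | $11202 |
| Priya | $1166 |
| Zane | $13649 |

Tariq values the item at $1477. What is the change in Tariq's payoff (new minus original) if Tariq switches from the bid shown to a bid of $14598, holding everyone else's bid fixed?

−$12172

The highest bid among the other bidders is $13649; Tariq's bid doesn't change that.
Original bid $11202: Tariq is not highest (top rival bid is $13649); payoff $0.
Alternative bid $14598: Tariq is highest, pays the top rival bid $13649; payoff $1477 − $13649 = −$12172.
Change in payoff = −$12172 − ($0) = −$12172.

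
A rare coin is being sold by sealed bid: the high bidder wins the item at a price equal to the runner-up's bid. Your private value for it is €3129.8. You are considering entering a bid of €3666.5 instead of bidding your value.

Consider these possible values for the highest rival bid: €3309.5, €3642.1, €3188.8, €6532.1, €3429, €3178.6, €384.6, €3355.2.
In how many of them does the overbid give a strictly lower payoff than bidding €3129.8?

6

The deviation hurts exactly when the highest competing bid lies strictly between €3129.8 and €3666.5 — overbidding then wins at a price above your value.
€3309.5: inside the interval → strictly worse (loss €179.7).
€3642.1: inside the interval → strictly worse (loss €512.3).
€3188.8: inside the interval → strictly worse (loss €59).
€6532.1: above both → same outcome either way.
€3429: inside the interval → strictly worse (loss €299.2).
€3178.6: inside the interval → strictly worse (loss €48.8).
€384.6: below both → same outcome either way.
€3355.2: inside the interval → strictly worse (loss €225.4).
Count: 6.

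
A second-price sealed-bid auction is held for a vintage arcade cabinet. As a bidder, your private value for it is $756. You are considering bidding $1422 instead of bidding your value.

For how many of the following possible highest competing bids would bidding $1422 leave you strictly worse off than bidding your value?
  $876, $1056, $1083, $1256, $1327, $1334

6

The deviation hurts exactly when the highest competing bid lies strictly between $756 and $1422 — overbidding then wins at a price above your value.
$876: inside the interval → strictly worse (loss $120).
$1056: inside the interval → strictly worse (loss $300).
$1083: inside the interval → strictly worse (loss $327).
$1256: inside the interval → strictly worse (loss $500).
$1327: inside the interval → strictly worse (loss $571).
$1334: inside the interval → strictly worse (loss $578).
Count: 6.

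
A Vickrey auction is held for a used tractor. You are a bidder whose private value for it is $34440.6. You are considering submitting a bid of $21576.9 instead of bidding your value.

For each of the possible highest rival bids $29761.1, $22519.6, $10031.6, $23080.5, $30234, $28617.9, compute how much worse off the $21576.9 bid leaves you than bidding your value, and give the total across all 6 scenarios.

The deviation costs you only when the competing bid falls strictly between $21576.9 and $34440.6; elsewhere both bids give the same outcome.
$29761.1: truthful payoff $4679.5, deviation payoff $0 → loss $4679.5.
$22519.6: truthful payoff $11921, deviation payoff $0 → loss $11921.
$10031.6: outcomes coincide → loss $0.
$23080.5: truthful payoff $11360.1, deviation payoff $0 → loss $11360.1.
$30234: truthful payoff $4206.6, deviation payoff $0 → loss $4206.6.
$28617.9: truthful payoff $5822.7, deviation payoff $0 → loss $5822.7.
Total loss = $4679.5 + $11921 + $11360.1 + $4206.6 + $5822.7 = $37989.9.

$37989.9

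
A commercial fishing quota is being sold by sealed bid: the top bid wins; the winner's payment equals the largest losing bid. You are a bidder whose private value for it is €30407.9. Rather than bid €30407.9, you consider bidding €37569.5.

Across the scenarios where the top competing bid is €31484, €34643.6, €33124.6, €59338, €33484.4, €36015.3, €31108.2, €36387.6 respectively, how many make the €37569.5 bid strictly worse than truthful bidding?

7

The deviation hurts exactly when the highest competing bid lies strictly between €30407.9 and €37569.5 — overbidding then wins at a price above your value.
€31484: inside the interval → strictly worse (loss €1076.1).
€34643.6: inside the interval → strictly worse (loss €4235.7).
€33124.6: inside the interval → strictly worse (loss €2716.7).
€59338: above both → same outcome either way.
€33484.4: inside the interval → strictly worse (loss €3076.5).
€36015.3: inside the interval → strictly worse (loss €5607.4).
€31108.2: inside the interval → strictly worse (loss €700.3).
€36387.6: inside the interval → strictly worse (loss €5979.7).
Count: 7.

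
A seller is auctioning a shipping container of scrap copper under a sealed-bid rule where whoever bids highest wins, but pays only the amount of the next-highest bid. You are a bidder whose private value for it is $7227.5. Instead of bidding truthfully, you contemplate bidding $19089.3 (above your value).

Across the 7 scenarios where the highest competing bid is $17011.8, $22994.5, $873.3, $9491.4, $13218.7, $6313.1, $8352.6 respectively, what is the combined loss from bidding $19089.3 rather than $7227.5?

The deviation costs you only when the competing bid falls strictly between $7227.5 and $19089.3; elsewhere both bids give the same outcome.
$17011.8: truthful payoff $0, deviation payoff −$9784.3 → loss $9784.3.
$22994.5: outcomes coincide → loss $0.
$873.3: outcomes coincide → loss $0.
$9491.4: truthful payoff $0, deviation payoff −$2263.9 → loss $2263.9.
$13218.7: truthful payoff $0, deviation payoff −$5991.2 → loss $5991.2.
$6313.1: outcomes coincide → loss $0.
$8352.6: truthful payoff $0, deviation payoff −$1125.1 → loss $1125.1.
Total loss = $9784.3 + $2263.9 + $5991.2 + $1125.1 = $19164.5.

$19164.5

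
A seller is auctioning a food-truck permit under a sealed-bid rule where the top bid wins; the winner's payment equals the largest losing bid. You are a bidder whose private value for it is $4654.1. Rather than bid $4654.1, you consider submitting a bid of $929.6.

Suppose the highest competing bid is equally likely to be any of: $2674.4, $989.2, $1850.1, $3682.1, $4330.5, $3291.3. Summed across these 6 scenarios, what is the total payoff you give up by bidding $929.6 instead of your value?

The deviation costs you only when the competing bid falls strictly between $929.6 and $4654.1; elsewhere both bids give the same outcome.
$2674.4: truthful payoff $1979.7, deviation payoff $0 → loss $1979.7.
$989.2: truthful payoff $3664.9, deviation payoff $0 → loss $3664.9.
$1850.1: truthful payoff $2804, deviation payoff $0 → loss $2804.
$3682.1: truthful payoff $972, deviation payoff $0 → loss $972.
$4330.5: truthful payoff $323.6, deviation payoff $0 → loss $323.6.
$3291.3: truthful payoff $1362.8, deviation payoff $0 → loss $1362.8.
Total loss = $1979.7 + $3664.9 + $2804 + $972 + $323.6 + $1362.8 = $11107.
Truthful bidding weakly dominates here: raising your bid can only win items priced above your value, and lowering it can only forfeit items priced below.

$11107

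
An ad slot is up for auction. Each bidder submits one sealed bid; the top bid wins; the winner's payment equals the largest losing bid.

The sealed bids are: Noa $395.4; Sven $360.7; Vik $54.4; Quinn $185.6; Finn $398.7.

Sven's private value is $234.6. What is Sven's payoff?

$0

Highest bid: Finn at $398.7, so Finn wins.
Second-highest bid: Noa at $395.4 — that is the price the winner pays.
Sven did not win, so Sven pays nothing and receives nothing: payoff $0.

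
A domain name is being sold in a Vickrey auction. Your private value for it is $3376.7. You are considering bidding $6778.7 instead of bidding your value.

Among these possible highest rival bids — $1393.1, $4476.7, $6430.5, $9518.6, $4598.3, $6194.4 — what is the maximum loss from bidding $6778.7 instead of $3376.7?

$3053.8

$1393.1: same outcome either way → loss $0.
$4476.7: truthful gives $0, deviation gives −$1100 → loss $1100.
$6430.5: truthful gives $0, deviation gives −$3053.8 → loss $3053.8.
$9518.6: same outcome either way → loss $0.
$4598.3: truthful gives $0, deviation gives −$1221.6 → loss $1221.6.
$6194.4: truthful gives $0, deviation gives −$2817.7 → loss $2817.7.
Maximum loss: $3053.8.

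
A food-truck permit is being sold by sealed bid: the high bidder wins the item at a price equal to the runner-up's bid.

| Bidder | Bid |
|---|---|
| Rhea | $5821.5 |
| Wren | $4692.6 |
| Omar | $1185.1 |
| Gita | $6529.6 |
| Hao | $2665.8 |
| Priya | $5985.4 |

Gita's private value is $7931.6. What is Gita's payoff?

Highest bid: Gita at $6529.6, so Gita wins.
Second-highest bid: Priya at $5985.4 — that is the price the winner pays.
Gita's payoff = value − price = $7931.6 − $5985.4 = $1946.2.

$1946.2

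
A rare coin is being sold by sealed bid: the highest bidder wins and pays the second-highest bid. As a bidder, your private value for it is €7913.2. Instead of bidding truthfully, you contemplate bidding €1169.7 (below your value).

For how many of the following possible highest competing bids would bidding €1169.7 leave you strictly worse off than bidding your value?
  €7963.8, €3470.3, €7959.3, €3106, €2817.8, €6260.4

4

The deviation hurts exactly when the highest competing bid lies strictly between €1169.7 and €7913.2 — underbidding then forfeits a profitable win.
€7963.8: above both → same outcome either way.
€3470.3: inside the interval → strictly worse (loss €4442.9).
€7959.3: above both → same outcome either way.
€3106: inside the interval → strictly worse (loss €4807.2).
€2817.8: inside the interval → strictly worse (loss €5095.4).
€6260.4: inside the interval → strictly worse (loss €1652.8).
Count: 4.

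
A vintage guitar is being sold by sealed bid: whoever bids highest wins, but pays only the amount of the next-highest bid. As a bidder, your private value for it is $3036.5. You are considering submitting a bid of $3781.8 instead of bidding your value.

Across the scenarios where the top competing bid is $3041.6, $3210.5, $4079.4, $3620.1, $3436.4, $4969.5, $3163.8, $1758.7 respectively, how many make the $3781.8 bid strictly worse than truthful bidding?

The deviation hurts exactly when the highest competing bid lies strictly between $3036.5 and $3781.8 — overbidding then wins at a price above your value.
$3041.6: inside the interval → strictly worse (loss $5.1).
$3210.5: inside the interval → strictly worse (loss $174).
$4079.4: above both → same outcome either way.
$3620.1: inside the interval → strictly worse (loss $583.6).
$3436.4: inside the interval → strictly worse (loss $399.9).
$4969.5: above both → same outcome either way.
$3163.8: inside the interval → strictly worse (loss $127.3).
$1758.7: below both → same outcome either way.
Count: 5.

5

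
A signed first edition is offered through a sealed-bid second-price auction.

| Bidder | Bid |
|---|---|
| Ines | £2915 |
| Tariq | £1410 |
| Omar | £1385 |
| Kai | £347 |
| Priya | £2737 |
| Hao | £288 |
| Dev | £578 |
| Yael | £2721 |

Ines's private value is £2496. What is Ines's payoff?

Highest bid: Ines at £2915, so Ines wins.
Second-highest bid: Priya at £2737 — that is the price the winner pays.
Ines's payoff = value − price = £2496 − £2737 = −£241.

−£241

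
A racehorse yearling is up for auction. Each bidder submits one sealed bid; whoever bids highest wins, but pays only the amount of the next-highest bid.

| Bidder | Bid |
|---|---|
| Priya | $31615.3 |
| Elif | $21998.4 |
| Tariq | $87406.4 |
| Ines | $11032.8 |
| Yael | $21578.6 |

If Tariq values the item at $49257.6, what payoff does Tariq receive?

Highest bid: Tariq at $87406.4, so Tariq wins.
Second-highest bid: Priya at $31615.3 — that is the price the winner pays.
Tariq's payoff = value − price = $49257.6 − $31615.3 = $17642.3.

$17642.3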